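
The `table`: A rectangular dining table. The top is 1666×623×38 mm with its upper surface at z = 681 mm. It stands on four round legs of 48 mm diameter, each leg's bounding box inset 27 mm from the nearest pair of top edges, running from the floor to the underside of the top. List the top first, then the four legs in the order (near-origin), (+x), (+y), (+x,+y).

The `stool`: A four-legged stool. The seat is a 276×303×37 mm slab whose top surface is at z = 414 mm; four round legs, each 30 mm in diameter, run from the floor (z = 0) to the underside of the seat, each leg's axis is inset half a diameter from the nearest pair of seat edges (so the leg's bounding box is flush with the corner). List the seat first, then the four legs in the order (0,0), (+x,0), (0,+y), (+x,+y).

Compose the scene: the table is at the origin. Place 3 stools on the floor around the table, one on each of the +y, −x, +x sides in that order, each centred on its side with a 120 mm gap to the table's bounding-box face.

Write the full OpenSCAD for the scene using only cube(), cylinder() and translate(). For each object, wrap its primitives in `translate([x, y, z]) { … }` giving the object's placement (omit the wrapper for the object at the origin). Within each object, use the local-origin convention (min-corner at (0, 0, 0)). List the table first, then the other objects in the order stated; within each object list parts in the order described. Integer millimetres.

translate([0, 0, 643]) cube([1666, 623, 38]);
translate([51, 51, 0]) cylinder(h = 643, r = 24);
translate([1615, 51, 0]) cylinder(h = 643, r = 24);
translate([51, 572, 0]) cylinder(h = 643, r = 24);
translate([1615, 572, 0]) cylinder(h = 643, r = 24);
translate([695, 743, 0]) {
  translate([0, 0, 377]) cube([276, 303, 37]);
  translate([15, 15, 0]) cylinder(h = 377, r = 15);
  translate([261, 15, 0]) cylinder(h = 377, r = 15);
  translate([15, 288, 0]) cylinder(h = 377, r = 15);
  translate([261, 288, 0]) cylinder(h = 377, r = 15);
}
translate([-396, 160, 0]) {
  translate([0, 0, 377]) cube([276, 303, 37]);
  translate([15, 15, 0]) cylinder(h = 377, r = 15);
  translate([261, 15, 0]) cylinder(h = 377, r = 15);
  translate([15, 288, 0]) cylinder(h = 377, r = 15);
  translate([261, 288, 0]) cylinder(h = 377, r = 15);
}
translate([1786, 160, 0]) {
  translate([0, 0, 377]) cube([276, 303, 37]);
  translate([15, 15, 0]) cylinder(h = 377, r = 15);
  translate([261, 15, 0]) cylinder(h = 377, r = 15);
  translate([15, 288, 0]) cylinder(h = 377, r = 15);
  translate([261, 288, 0]) cylinder(h = 377, r = 15);
}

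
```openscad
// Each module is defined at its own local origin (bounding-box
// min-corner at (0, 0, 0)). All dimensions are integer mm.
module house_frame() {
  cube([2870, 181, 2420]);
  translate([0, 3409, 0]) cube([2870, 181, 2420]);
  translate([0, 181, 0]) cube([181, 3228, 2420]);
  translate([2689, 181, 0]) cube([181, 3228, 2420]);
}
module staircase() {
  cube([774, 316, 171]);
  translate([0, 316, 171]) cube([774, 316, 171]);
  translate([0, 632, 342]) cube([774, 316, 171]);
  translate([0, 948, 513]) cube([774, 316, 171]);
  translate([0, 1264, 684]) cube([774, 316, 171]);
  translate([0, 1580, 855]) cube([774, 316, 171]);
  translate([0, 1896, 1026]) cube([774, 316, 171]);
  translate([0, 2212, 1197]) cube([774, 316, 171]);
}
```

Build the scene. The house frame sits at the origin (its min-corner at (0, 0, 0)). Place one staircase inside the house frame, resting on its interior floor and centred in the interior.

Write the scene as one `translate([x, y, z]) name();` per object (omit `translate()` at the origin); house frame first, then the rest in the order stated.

house_frame();
translate([1048, 531, 0]) staircase();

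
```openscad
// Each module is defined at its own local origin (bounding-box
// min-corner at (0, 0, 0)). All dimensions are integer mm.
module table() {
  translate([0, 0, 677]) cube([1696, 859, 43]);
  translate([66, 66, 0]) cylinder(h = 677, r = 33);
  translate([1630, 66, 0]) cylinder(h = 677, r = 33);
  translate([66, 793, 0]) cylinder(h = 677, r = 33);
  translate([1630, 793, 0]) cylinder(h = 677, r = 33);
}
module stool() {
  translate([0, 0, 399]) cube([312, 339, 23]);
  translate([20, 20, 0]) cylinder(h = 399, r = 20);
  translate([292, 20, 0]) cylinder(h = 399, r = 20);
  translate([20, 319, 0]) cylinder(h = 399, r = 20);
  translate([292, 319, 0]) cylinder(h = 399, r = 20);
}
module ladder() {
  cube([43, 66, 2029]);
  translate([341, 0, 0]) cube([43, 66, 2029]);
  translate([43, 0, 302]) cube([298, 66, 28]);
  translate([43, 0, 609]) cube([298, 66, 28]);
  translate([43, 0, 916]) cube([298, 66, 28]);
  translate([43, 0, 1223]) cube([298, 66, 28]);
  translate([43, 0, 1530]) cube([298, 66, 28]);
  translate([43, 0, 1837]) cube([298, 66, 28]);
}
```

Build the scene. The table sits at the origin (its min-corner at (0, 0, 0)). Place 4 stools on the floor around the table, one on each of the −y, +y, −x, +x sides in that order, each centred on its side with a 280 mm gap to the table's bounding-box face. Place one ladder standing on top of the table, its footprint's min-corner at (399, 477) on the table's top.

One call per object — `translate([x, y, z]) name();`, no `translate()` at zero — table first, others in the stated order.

table();
translate([692, -619, 0]) stool();
translate([692, 1139, 0]) stool();
translate([-592, 260, 0]) stool();
translate([1976, 260, 0]) stool();
translate([399, 477, 720]) ladder();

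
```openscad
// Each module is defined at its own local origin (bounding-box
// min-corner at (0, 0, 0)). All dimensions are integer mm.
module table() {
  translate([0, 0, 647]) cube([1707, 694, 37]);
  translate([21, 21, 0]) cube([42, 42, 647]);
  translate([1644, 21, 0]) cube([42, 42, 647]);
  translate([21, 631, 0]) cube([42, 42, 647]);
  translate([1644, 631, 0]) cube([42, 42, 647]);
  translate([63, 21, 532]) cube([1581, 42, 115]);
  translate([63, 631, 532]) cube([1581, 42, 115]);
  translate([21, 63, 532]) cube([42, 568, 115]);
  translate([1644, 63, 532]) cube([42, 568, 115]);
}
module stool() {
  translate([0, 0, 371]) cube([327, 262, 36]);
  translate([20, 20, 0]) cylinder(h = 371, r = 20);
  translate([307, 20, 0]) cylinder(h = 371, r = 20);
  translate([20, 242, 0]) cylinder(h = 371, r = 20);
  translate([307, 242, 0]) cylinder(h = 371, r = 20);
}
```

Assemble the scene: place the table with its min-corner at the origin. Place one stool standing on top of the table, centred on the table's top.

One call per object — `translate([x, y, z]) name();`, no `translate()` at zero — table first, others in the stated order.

table();
translate([690, 216, 684]) stool();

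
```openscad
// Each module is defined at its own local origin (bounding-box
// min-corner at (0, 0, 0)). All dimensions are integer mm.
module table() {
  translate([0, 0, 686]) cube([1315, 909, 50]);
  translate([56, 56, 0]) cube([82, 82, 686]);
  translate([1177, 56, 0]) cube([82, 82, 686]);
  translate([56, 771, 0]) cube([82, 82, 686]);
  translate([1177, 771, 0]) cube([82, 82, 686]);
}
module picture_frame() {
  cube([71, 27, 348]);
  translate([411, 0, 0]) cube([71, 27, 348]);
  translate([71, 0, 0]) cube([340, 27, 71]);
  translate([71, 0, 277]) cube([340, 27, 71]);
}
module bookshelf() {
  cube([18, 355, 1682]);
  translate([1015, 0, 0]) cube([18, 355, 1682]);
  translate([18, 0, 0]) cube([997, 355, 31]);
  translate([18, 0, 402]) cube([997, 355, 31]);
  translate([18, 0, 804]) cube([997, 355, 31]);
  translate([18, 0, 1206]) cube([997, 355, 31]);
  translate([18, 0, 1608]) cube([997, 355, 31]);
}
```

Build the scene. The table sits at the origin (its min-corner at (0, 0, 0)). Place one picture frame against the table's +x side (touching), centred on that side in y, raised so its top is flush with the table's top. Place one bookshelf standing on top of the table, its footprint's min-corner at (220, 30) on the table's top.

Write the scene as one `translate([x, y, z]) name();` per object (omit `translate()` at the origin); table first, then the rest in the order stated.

table();
translate([1315, 441, 388]) picture_frame();
translate([220, 30, 736]) bookshelf();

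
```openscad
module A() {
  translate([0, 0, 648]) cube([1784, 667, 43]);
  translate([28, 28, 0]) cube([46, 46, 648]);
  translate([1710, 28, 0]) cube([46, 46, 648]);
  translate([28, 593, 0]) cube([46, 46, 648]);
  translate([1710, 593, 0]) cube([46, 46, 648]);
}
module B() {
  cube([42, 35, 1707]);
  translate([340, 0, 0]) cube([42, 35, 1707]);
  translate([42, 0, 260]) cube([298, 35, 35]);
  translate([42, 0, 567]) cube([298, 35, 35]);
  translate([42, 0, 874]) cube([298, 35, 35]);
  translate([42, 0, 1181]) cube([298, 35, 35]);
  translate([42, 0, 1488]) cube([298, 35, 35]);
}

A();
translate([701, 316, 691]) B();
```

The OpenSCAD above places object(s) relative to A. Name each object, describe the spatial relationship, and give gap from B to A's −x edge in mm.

The ladder's min-x is at 701; the table's min-x is 0; gap = 701 mm.

A is a table. B is a ladder. The ladder is on top of the table, centred. The gap from the ladder to the table's −x edge is 701 mm.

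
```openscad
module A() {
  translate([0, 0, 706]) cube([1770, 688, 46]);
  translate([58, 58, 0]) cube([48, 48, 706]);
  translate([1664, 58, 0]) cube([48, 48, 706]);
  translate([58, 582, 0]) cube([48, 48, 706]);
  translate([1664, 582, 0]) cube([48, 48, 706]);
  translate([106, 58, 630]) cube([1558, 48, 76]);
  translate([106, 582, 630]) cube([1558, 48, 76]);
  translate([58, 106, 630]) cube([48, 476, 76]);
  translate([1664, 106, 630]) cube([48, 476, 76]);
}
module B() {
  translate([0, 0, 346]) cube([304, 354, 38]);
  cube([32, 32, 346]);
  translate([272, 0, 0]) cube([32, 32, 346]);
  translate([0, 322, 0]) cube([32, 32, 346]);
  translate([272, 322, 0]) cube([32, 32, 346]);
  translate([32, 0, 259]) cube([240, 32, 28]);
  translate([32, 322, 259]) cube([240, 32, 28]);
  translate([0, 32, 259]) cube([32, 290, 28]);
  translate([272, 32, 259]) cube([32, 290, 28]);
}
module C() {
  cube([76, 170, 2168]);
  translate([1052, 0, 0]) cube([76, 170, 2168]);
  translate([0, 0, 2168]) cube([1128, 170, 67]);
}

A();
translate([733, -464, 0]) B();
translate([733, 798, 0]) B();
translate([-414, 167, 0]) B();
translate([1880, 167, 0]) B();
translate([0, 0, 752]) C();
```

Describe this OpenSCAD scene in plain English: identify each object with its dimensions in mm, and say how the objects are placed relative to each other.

A is a table: top 1770 mm (x) × 688 mm (y), 46 mm thick, upper face at z = 752 mm, on four 48×48 mm square legs, each inset 58 mm from the nearest pair of top edges, running from z = 0 to the bottom of the top. Four apron rails, 48 mm thick and 76 mm tall, run between adjacent legs with their top edges flush with the underside of the top and their outer faces flush with the legs' outer faces.

B is a four-legged stool. The seat is a 304×354×38 mm slab whose top surface is at z = 384 mm; four square legs, each 32×32 mm in cross-section, run from the floor (z = 0) to the underside of the seat, each flush with a corner of the seat. Four stretchers, 32 mm wide and 28 mm tall, connect adjacent legs with their undersides at z = 259 mm, each running between the inner faces of the legs it joins and aligned with the legs' outer faces on the other axis.

C is a rectangular door frame: two vertical jambs of 76×170 mm section, 2168 mm tall, with a clear opening 976 mm wide between their inner faces. A header 67 mm tall and 170 mm deep lies on top of the jambs and spans the full outside width.

Four stools sit around the table at the −y, +y, −x, +x sides. The door frame is on top of the table.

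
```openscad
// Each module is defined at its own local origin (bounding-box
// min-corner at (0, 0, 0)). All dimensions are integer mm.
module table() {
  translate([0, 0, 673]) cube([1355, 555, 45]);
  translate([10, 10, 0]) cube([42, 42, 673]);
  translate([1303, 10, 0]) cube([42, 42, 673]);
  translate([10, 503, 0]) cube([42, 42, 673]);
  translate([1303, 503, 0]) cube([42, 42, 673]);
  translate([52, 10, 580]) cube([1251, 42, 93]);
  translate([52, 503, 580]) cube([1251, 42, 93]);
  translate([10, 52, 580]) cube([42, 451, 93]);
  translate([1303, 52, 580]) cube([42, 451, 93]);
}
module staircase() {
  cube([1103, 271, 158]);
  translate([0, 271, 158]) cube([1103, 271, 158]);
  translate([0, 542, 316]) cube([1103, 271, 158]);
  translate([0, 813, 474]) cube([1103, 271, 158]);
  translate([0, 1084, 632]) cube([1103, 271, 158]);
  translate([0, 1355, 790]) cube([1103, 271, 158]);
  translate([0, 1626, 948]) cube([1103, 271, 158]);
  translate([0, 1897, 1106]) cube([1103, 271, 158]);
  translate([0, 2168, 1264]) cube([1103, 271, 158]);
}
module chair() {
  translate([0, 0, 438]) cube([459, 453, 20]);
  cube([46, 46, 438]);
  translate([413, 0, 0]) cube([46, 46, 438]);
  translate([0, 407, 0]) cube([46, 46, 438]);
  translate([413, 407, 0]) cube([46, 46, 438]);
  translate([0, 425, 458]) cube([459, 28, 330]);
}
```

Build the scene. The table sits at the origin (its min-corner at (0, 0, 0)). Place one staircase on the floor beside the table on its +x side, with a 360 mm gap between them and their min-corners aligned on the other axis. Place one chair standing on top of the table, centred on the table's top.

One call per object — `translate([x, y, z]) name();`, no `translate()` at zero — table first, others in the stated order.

table();
translate([1715, 0, 0]) staircase();
translate([448, 51, 718]) chair();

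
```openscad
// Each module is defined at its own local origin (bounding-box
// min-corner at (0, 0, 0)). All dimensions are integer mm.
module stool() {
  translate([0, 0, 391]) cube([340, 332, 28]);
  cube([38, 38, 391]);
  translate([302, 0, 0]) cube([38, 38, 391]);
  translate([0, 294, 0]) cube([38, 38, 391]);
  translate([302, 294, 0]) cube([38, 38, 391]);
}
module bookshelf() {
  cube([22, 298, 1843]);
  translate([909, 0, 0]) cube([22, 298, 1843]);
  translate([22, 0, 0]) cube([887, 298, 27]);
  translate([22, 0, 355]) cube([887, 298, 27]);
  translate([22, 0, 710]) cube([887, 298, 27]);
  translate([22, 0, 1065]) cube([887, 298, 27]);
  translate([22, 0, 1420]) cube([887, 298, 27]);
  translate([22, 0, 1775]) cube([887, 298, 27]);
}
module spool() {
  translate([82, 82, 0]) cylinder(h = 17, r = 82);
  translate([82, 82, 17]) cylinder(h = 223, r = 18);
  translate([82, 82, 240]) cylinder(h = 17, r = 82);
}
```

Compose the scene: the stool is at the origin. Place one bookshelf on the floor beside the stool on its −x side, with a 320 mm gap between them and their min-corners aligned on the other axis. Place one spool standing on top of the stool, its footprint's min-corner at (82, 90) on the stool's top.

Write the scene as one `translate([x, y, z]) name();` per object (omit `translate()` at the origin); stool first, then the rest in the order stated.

stool();
translate([-1251, 0, 0]) bookshelf();
translate([82, 90, 419]) spool();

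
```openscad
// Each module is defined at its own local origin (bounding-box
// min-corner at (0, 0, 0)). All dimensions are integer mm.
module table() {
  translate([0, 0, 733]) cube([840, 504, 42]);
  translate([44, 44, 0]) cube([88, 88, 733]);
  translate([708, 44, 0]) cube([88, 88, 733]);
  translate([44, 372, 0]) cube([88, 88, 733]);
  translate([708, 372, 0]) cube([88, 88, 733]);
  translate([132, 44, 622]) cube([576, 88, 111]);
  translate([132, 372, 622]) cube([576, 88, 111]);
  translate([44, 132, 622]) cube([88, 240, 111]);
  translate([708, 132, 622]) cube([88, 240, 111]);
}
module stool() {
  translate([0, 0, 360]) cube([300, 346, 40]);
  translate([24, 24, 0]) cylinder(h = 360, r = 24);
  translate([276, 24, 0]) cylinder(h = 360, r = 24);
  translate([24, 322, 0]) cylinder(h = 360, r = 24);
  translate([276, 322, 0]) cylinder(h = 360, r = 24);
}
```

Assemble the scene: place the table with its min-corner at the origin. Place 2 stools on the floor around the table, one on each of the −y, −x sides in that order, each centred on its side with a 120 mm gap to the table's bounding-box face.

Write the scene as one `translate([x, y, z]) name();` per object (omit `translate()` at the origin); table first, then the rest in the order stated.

table();
translate([270, -466, 0]) stool();
translate([-420, 79, 0]) stool();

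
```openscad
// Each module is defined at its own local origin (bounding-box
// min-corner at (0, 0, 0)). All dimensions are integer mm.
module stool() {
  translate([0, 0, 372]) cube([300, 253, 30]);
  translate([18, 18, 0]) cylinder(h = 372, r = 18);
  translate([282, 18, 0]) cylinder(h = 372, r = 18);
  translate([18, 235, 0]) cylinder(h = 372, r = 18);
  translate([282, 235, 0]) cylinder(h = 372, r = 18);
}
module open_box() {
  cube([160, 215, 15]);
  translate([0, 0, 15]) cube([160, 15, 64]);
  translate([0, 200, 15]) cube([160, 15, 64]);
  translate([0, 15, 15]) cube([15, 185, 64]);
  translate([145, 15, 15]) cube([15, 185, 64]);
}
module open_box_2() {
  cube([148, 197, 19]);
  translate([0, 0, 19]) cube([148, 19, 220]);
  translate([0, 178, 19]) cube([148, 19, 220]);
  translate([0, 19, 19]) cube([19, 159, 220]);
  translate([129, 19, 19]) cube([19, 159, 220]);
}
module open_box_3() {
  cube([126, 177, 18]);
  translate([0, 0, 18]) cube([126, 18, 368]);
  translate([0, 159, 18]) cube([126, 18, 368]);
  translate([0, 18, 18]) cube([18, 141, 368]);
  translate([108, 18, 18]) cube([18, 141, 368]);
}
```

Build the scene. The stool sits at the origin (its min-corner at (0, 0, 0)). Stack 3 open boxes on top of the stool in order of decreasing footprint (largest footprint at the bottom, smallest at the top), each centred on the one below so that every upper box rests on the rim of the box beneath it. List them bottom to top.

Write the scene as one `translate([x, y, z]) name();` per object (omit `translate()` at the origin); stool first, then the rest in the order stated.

stool();
translate([70, 19, 402]) open_box();
translate([76, 28, 481]) open_box_2();
translate([87, 38, 720]) open_box_3();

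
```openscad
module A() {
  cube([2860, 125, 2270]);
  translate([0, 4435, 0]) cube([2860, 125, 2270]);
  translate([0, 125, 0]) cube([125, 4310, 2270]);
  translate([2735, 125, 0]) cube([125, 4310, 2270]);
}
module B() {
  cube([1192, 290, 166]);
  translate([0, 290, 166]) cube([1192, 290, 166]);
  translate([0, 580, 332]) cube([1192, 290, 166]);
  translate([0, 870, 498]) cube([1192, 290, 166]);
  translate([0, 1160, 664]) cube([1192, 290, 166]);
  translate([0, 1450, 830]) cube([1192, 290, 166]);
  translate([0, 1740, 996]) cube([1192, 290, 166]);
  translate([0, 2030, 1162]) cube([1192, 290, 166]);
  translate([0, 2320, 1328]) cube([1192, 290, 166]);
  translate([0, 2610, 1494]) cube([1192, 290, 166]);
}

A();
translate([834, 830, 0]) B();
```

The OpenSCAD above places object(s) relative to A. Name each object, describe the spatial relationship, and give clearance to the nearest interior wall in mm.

A is a house frame. B is a staircase. The staircase sits inside the house frame, centred. The clearance to the nearest interior wall is 705 mm.

Clearances: x = 709, y = 705; minimum 705 mm.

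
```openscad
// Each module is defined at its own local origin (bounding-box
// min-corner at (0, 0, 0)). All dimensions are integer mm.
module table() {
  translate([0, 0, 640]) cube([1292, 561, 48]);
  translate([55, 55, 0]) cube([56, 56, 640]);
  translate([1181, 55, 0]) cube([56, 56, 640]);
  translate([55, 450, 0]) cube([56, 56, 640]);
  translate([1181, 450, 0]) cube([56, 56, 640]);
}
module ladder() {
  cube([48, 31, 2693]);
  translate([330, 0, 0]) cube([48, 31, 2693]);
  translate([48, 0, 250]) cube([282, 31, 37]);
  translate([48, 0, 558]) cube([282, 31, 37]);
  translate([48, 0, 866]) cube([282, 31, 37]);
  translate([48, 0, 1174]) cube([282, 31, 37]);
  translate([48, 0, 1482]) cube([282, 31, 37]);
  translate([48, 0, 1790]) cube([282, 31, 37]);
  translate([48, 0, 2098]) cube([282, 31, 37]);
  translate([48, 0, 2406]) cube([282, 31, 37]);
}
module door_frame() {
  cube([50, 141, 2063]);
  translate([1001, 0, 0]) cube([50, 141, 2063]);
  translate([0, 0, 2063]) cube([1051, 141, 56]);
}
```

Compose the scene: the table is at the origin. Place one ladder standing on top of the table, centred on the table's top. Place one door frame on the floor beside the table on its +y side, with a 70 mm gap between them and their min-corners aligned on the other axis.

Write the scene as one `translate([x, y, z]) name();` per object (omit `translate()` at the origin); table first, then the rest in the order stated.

table();
translate([457, 265, 688]) ladder();
translate([0, 631, 0]) door_frame();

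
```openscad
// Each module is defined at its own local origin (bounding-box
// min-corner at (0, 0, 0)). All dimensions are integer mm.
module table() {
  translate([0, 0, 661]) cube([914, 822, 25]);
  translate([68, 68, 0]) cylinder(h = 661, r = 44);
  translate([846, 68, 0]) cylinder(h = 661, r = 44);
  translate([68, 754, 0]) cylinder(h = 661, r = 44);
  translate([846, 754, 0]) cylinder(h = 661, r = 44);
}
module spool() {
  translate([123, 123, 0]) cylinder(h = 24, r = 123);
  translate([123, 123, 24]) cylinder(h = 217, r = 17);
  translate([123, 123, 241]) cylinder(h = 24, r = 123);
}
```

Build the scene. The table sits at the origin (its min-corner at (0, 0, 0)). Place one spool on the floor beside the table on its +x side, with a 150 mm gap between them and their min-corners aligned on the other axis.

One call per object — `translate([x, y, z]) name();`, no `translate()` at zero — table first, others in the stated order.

table();
translate([1064, 0, 0]) spool();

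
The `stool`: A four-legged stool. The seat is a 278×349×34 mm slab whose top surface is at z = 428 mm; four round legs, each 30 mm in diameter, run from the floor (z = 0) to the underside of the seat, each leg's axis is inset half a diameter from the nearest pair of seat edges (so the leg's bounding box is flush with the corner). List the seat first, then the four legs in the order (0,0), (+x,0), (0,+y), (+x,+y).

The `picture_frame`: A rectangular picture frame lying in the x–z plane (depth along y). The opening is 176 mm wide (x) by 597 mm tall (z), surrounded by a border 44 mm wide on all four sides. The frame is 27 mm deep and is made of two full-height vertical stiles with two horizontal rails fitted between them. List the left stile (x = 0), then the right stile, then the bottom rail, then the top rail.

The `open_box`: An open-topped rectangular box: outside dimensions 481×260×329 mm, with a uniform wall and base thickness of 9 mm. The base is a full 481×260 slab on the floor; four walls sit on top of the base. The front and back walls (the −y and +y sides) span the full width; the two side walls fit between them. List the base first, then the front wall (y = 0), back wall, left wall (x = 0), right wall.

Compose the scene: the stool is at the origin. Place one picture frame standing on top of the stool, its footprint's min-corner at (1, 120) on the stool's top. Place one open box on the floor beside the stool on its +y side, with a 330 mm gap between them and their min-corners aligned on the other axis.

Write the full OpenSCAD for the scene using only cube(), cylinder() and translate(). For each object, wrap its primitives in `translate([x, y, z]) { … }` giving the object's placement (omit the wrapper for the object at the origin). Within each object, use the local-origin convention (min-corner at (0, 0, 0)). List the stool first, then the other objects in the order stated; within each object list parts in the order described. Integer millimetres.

translate([0, 0, 394]) cube([278, 349, 34]);
translate([15, 15, 0]) cylinder(h = 394, r = 15);
translate([263, 15, 0]) cylinder(h = 394, r = 15);
translate([15, 334, 0]) cylinder(h = 394, r = 15);
translate([263, 334, 0]) cylinder(h = 394, r = 15);
translate([1, 120, 428]) {
  cube([44, 27, 685]);
  translate([220, 0, 0]) cube([44, 27, 685]);
  translate([44, 0, 0]) cube([176, 27, 44]);
  translate([44, 0, 641]) cube([176, 27, 44]);
}
translate([0, 679, 0]) {
  cube([481, 260, 9]);
  translate([0, 0, 9]) cube([481, 9, 320]);
  translate([0, 251, 9]) cube([481, 9, 320]);
  translate([0, 9, 9]) cube([9, 242, 320]);
  translate([472, 9, 9]) cube([9, 242, 320]);
}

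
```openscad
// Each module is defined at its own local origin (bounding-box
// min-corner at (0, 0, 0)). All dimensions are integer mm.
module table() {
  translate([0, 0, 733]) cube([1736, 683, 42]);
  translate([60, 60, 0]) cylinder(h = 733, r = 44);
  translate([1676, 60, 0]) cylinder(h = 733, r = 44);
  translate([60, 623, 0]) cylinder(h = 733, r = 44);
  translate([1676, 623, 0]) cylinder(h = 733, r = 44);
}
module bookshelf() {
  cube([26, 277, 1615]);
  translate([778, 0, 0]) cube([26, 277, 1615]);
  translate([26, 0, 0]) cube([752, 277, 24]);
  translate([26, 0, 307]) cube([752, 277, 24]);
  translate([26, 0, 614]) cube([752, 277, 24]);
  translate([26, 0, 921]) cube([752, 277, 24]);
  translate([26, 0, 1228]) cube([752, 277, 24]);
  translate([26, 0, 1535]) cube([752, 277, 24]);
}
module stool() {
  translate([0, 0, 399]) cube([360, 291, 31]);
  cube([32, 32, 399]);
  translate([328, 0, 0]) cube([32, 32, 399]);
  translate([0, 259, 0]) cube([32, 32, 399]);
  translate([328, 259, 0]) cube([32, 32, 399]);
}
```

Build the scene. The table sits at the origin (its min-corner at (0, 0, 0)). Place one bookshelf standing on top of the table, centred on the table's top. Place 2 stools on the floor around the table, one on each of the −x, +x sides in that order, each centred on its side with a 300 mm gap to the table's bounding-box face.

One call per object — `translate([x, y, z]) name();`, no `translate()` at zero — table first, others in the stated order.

table();
translate([466, 203, 775]) bookshelf();
translate([-660, 196, 0]) stool();
translate([2036, 196, 0]) stool();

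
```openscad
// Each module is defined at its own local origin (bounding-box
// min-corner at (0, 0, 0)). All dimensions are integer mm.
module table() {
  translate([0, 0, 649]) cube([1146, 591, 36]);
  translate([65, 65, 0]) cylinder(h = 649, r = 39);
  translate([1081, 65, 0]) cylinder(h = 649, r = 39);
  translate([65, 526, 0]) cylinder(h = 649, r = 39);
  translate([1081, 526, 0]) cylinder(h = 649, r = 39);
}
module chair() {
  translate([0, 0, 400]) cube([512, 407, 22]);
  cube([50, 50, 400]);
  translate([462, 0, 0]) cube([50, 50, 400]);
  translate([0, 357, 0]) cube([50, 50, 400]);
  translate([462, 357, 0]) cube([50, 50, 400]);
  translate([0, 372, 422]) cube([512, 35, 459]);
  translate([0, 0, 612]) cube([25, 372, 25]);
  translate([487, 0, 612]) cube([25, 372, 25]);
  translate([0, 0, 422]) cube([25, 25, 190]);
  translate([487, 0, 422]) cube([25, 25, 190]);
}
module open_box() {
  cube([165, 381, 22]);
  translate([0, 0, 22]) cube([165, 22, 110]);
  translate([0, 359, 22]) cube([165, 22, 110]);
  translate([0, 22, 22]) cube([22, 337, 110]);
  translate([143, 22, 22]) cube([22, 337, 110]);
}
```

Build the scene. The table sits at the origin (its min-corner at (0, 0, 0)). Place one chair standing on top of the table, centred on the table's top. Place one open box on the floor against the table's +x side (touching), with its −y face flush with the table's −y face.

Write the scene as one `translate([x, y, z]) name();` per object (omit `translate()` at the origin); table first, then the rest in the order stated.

table();
translate([317, 92, 685]) chair();
translate([1146, 0, 0]) open_box();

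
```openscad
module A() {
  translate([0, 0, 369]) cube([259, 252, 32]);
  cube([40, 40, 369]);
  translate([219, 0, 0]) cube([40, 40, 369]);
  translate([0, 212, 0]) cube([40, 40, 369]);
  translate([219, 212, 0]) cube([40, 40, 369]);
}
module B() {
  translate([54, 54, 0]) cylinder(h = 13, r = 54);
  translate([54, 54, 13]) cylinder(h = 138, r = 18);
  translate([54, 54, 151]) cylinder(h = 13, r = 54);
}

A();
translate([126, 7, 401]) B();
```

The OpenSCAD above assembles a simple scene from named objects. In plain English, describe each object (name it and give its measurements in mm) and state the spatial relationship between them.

A is a four-legged stool. The seat is 259×252 mm, 32 mm thick, top at z = 401 mm. It stands on four square legs, each 40×40 mm in cross-section, from z = 0 to the seat underside, each flush with a corner of the seat.

B is a spool: two coaxial disc flanges of radius 54 mm and thickness 13 mm, joined by a core cylinder of radius 18 mm and height 138 mm. The lower flange rests on z = 0 and the three cylinders share a vertical axis.

The spool is on top of the stool.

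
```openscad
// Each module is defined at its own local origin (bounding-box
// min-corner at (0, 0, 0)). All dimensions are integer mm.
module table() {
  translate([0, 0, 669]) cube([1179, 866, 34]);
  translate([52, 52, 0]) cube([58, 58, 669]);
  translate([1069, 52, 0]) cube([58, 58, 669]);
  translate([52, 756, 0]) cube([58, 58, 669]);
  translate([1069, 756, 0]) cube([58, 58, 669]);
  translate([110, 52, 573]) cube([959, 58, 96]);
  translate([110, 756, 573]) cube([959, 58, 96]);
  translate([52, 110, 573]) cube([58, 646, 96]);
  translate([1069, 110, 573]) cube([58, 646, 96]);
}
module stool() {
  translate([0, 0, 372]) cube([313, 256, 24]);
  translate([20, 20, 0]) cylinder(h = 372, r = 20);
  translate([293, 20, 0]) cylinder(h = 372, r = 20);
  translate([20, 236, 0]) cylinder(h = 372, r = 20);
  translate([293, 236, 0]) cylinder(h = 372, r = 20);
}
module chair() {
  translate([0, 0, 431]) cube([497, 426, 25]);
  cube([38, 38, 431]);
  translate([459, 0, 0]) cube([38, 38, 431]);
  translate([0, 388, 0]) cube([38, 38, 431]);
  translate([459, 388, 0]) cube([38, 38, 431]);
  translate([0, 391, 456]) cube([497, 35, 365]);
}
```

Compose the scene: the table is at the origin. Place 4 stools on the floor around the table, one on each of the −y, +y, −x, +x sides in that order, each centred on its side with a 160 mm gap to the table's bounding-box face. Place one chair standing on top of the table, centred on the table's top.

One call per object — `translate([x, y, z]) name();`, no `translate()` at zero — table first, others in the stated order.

table();
translate([433, -416, 0]) stool();
translate([433, 1026, 0]) stool();
translate([-473, 305, 0]) stool();
translate([1339, 305, 0]) stool();
translate([341, 220, 703]) chair();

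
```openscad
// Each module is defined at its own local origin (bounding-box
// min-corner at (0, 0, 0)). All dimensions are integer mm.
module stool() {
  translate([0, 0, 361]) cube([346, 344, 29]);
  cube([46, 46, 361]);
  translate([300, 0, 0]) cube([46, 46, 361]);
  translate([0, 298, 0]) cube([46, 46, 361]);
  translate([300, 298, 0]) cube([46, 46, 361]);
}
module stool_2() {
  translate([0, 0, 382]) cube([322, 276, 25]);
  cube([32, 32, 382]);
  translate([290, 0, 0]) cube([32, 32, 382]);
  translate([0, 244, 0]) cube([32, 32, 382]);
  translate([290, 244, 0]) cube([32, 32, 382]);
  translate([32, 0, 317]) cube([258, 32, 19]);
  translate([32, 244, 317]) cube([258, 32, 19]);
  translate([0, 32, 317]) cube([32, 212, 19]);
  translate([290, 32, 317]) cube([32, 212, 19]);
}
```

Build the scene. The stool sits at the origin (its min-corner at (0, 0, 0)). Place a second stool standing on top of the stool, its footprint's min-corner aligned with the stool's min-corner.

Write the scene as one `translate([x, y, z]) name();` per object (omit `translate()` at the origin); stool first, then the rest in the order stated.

stool();
translate([0, 0, 390]) stool_2();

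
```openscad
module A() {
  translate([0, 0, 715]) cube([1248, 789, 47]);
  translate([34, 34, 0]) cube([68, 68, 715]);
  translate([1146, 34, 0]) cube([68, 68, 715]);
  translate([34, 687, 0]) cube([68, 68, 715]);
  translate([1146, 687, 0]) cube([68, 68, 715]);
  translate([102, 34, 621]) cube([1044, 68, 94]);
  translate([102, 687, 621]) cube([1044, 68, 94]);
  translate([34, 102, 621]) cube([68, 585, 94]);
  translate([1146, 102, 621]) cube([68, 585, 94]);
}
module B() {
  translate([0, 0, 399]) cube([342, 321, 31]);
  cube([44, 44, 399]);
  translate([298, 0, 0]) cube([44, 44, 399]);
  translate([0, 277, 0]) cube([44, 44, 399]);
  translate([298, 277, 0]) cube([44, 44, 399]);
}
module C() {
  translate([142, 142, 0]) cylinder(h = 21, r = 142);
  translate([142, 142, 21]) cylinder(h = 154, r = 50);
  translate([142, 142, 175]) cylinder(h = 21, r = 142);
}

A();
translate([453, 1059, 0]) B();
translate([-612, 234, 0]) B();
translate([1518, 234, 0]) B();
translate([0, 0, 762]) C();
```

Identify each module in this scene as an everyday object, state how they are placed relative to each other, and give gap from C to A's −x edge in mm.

The spool's min-x is at 0; the table's min-x is 0; gap = 0 mm.

A is a table. B is a stool. C is a spool. Three stools sit around the table at the +y, −x, +x sides. The spool is on top of the table. The gap from the spool to the table's −x edge is 0 mm.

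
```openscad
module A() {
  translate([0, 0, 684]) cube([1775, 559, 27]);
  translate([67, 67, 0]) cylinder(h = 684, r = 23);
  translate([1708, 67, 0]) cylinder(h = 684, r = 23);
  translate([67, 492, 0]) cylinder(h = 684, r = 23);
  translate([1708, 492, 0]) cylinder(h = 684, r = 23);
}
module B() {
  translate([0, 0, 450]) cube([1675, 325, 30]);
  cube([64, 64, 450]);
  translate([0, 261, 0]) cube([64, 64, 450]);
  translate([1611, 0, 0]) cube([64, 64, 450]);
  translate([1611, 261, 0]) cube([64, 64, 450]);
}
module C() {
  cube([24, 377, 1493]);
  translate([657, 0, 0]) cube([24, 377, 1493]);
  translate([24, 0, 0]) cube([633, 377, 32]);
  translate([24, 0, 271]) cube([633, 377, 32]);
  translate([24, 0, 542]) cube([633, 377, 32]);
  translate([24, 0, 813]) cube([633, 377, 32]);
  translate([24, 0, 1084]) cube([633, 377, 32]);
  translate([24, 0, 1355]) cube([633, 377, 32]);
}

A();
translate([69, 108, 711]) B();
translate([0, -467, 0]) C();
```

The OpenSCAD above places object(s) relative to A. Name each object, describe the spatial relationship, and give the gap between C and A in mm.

A is a table. B is a bench. C is a bookshelf. The bench is on top of the table. The bookshelf is on the floor beside the table on its −y side. The gap between the bookshelf and the table is 90 mm.

The bookshelf's nearest face is 90 mm from the table's −y face.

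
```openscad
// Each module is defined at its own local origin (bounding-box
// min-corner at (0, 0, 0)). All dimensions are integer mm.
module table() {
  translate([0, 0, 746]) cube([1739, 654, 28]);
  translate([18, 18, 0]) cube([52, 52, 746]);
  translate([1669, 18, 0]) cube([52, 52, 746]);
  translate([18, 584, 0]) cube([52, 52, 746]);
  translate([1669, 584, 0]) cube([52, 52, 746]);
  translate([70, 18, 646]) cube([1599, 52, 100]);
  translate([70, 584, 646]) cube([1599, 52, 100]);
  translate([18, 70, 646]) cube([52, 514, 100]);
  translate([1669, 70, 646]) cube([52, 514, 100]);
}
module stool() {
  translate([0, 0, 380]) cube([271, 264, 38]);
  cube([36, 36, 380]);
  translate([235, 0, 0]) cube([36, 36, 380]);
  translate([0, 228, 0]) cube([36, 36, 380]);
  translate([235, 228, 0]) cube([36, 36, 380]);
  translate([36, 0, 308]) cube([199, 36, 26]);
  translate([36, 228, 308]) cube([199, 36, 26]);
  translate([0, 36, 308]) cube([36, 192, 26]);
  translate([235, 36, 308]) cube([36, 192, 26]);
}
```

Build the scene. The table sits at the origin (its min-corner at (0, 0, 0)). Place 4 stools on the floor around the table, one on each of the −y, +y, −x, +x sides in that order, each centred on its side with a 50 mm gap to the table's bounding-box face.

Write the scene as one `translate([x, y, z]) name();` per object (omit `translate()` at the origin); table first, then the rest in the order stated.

table();
translate([734, -314, 0]) stool();
translate([734, 704, 0]) stool();
translate([-321, 195, 0]) stool();
translate([1789, 195, 0]) stool();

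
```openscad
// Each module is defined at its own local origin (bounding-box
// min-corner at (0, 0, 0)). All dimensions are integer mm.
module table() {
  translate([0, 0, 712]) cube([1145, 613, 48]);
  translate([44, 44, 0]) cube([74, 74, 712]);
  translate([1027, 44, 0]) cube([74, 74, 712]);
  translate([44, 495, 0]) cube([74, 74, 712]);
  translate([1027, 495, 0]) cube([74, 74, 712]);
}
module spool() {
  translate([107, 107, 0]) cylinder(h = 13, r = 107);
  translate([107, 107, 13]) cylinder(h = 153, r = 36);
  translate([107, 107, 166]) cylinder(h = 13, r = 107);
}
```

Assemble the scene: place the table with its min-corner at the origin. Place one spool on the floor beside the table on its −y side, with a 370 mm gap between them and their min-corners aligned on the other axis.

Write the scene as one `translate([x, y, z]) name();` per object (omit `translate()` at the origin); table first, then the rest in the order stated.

table();
translate([0, -584, 0]) spool();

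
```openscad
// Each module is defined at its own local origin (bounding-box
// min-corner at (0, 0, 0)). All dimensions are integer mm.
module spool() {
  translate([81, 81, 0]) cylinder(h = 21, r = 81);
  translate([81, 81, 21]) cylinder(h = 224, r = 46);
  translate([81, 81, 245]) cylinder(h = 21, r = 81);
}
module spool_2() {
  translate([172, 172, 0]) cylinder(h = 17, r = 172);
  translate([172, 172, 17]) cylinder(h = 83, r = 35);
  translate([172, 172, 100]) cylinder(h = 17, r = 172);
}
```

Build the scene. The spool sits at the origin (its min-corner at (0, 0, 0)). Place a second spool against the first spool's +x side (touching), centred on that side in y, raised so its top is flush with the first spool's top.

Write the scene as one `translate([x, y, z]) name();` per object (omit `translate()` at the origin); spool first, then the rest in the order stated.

spool();
translate([162, -91, 149]) spool_2();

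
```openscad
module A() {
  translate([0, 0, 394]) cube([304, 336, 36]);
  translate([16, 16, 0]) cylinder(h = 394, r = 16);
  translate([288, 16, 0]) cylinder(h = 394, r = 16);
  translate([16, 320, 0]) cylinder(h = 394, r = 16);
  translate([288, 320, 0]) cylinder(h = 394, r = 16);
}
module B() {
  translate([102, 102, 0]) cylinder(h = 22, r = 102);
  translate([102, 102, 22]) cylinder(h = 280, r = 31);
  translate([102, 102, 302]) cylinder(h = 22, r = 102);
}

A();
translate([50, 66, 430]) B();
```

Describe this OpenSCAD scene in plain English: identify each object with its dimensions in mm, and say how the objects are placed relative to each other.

A is a four-legged stool. The seat is a 304×336×36 mm slab whose top surface is at z = 430 mm; four round legs, each 32 mm in diameter, run from the floor (z = 0) to the underside of the seat, each leg's axis is inset half a diameter from the nearest pair of seat edges (so the leg's bounding box is flush with the corner).

B is a spool: two coaxial disc flanges of radius 102 mm and thickness 22 mm, joined by a core cylinder of radius 31 mm and height 280 mm. The lower flange rests on z = 0 and the three cylinders share a vertical axis.

The spool is on top of the stool, centred.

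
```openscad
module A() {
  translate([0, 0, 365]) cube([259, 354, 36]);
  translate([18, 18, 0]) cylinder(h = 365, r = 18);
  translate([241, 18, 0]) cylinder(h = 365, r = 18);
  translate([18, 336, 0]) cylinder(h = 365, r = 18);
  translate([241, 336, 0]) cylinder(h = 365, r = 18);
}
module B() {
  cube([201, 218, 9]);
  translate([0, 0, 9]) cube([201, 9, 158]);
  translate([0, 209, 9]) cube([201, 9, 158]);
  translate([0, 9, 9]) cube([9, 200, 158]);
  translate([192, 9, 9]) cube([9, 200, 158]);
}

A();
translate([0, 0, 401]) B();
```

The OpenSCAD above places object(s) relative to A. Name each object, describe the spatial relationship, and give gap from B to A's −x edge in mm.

A is a stool. B is an open box. The open box is on top of the stool. The gap from the open box to the stool's −x edge is 0 mm.

The open box's min-x is at 0; the stool's min-x is 0; gap = 0 mm.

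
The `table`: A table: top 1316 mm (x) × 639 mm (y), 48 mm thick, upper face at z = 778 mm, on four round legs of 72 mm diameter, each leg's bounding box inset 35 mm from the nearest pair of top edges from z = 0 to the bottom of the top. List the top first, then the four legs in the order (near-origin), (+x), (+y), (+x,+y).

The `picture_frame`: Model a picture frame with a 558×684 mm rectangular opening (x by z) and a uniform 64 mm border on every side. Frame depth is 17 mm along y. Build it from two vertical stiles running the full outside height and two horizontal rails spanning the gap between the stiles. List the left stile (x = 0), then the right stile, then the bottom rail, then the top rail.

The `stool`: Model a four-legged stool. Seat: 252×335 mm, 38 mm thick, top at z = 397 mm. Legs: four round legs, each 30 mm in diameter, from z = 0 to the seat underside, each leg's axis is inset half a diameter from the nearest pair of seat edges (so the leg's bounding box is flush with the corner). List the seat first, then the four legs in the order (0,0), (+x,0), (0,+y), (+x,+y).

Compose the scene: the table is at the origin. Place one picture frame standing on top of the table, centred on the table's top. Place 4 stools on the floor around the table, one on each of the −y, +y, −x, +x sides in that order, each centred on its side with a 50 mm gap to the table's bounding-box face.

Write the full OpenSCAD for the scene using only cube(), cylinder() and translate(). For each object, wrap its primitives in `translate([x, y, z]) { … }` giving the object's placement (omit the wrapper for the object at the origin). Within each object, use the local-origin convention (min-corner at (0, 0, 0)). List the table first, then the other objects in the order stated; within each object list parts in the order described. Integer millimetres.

translate([0, 0, 730]) cube([1316, 639, 48]);
translate([71, 71, 0]) cylinder(h = 730, r = 36);
translate([1245, 71, 0]) cylinder(h = 730, r = 36);
translate([71, 568, 0]) cylinder(h = 730, r = 36);
translate([1245, 568, 0]) cylinder(h = 730, r = 36);
translate([315, 311, 778]) {
  cube([64, 17, 812]);
  translate([622, 0, 0]) cube([64, 17, 812]);
  translate([64, 0, 0]) cube([558, 17, 64]);
  translate([64, 0, 748]) cube([558, 17, 64]);
}
translate([532, -385, 0]) {
  translate([0, 0, 359]) cube([252, 335, 38]);
  translate([15, 15, 0]) cylinder(h = 359, r = 15);
  translate([237, 15, 0]) cylinder(h = 359, r = 15);
  translate([15, 320, 0]) cylinder(h = 359, r = 15);
  translate([237, 320, 0]) cylinder(h = 359, r = 15);
}
translate([532, 689, 0]) {
  translate([0, 0, 359]) cube([252, 335, 38]);
  translate([15, 15, 0]) cylinder(h = 359, r = 15);
  translate([237, 15, 0]) cylinder(h = 359, r = 15);
  translate([15, 320, 0]) cylinder(h = 359, r = 15);
  translate([237, 320, 0]) cylinder(h = 359, r = 15);
}
translate([-302, 152, 0]) {
  translate([0, 0, 359]) cube([252, 335, 38]);
  translate([15, 15, 0]) cylinder(h = 359, r = 15);
  translate([237, 15, 0]) cylinder(h = 359, r = 15);
  translate([15, 320, 0]) cylinder(h = 359, r = 15);
  translate([237, 320, 0]) cylinder(h = 359, r = 15);
}
translate([1366, 152, 0]) {
  translate([0, 0, 359]) cube([252, 335, 38]);
  translate([15, 15, 0]) cylinder(h = 359, r = 15);
  translate([237, 15, 0]) cylinder(h = 359, r = 15);
  translate([15, 320, 0]) cylinder(h = 359, r = 15);
  translate([237, 320, 0]) cylinder(h = 359, r = 15);
}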